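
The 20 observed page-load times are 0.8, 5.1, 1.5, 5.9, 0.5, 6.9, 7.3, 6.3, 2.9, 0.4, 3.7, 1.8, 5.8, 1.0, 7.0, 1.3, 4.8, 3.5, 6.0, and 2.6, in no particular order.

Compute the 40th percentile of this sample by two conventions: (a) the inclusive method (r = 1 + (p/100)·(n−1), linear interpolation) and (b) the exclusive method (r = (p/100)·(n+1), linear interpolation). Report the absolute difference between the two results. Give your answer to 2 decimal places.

Sorted: 0.4, 0.5, 0.8, 1.0, 1.3, 1.5, 1.8, 2.6, 2.9, 3.5, 3.7, 4.8, 5.1, 5.8, 5.9, 6.0, 6.3, 6.9, 7.0, 7.3.
n = 20.
(a) r = 8.6; between ranks 8 (2.6) and 9 (2.9): 2.78.
(b) r = 8.4; between ranks 8 (2.6) and 9 (2.9): 2.72.
|2.78 − 2.72| = 0.06.

0.06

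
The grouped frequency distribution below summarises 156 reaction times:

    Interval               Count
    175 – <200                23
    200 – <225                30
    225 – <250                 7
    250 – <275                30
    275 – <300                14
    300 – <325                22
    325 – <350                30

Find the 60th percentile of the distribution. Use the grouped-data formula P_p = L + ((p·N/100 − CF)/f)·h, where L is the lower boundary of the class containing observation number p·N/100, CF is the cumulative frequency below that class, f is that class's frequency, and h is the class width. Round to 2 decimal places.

N = 156; target position k = 60/100 · 156 = 93.6.
Cumulative frequencies: 23, 53, 60, 90, 104, 126, 156.
Observation 93.6 falls in the class 275 – <300.
L = 275, CF = 90, f = 14, h = 25.
P60 = 275 + ((93.6 − 90)/14)·25 = 275 + 6.42857 = 281.429.

281.43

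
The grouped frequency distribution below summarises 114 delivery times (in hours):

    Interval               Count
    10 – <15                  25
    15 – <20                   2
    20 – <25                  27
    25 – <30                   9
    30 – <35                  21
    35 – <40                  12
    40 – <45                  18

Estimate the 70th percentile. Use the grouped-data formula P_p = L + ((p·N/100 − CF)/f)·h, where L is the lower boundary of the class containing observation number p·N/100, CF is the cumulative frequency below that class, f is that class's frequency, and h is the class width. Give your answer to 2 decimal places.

N = 114; target position k = 70/100 · 114 = 79.8.
Cumulative frequencies: 25, 27, 54, 63, 84, 96, 114.
Observation 79.8 falls in the class 30 – <35.
L = 30, CF = 63, f = 21, h = 5.
P70 = 30 + ((79.8 − 63)/21)·5 = 30 + 4 = 34.

34.00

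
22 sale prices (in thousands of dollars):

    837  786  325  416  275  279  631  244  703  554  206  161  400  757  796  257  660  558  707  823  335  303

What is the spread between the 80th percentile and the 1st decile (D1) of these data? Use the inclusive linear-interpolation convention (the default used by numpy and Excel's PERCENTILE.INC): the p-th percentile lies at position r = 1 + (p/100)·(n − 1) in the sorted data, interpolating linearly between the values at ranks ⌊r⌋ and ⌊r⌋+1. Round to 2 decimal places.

Sorted: 161, 206, 244, 257, 275, 279, 303, 325, 335, 400, 416, 554, 558, 631, 660, 703, 707, 757, 786, 796, 823, 837.
n = 22.
P10: r = 3.1; ranks 3–4 are 244, 257; interpolating gives 245.3.
P80: r = 17.8; ranks 17–18 are 707, 757; interpolating gives 747.
Difference: 747 − 245.3 = 501.7.

501.70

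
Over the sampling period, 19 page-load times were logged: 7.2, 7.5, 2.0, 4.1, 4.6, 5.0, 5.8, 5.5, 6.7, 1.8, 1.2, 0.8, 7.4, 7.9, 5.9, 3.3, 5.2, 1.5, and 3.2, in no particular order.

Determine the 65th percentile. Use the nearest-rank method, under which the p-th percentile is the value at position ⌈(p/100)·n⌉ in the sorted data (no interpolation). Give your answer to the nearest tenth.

5.8

Sorted: 0.8, 1.2, 1.5, 1.8, 2.0, 3.2, 3.3, 4.1, 4.6, 5.0, 5.2, 5.5, 5.8, 5.9, 6.7, 7.2, 7.4, 7.5, 7.9.
n = 19.
Position = ⌈65/100 · 19⌉ = ⌈12.35⌉ = 13.
The value at rank 13 is 5.8.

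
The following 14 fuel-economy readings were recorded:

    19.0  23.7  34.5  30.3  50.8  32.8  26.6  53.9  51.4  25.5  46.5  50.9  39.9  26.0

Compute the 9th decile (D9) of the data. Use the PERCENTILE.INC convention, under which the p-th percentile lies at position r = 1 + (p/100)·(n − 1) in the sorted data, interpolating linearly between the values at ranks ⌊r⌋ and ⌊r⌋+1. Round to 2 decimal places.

Sorted: 19.0, 23.7, 25.5, 26.0, 26.6, 30.3, 32.8, 34.5, 39.9, 46.5, 50.8, 50.9, 51.4, 53.9.
n = 14.
r = 1 + (90/100)·(14 − 1) = 1 + 11.7 = 12.7.
Rank 12 is 50.9 and rank 13 is 51.4.
Interpolate: 50.9 + 0.7·(51.4 − 50.9) = 50.9 + 0.7·0.5 = 51.25.

51.25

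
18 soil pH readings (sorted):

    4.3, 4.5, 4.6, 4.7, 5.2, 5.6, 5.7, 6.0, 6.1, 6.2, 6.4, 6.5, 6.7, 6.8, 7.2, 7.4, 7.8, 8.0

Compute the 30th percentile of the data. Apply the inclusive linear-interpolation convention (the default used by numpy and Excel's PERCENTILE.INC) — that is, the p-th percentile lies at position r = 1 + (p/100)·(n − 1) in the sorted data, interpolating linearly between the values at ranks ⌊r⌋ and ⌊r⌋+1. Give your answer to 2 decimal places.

5.61

n = 18.
r = 1 + (30/100)·(18 − 1) = 1 + 5.1 = 6.1.
Rank 6 is 5.6 and rank 7 is 5.7.
Interpolate: 5.6 + 0.1·(5.7 − 5.6) = 5.6 + 0.1·0.1 = 5.61.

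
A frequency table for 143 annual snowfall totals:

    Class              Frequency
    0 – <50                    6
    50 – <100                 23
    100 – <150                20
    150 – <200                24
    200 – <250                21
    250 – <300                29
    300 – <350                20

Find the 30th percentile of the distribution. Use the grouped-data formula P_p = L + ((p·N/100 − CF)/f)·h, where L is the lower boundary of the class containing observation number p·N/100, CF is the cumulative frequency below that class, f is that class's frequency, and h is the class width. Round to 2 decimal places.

N = 143; target position k = 30/100 · 143 = 42.9.
Cumulative frequencies: 6, 29, 49, 73, 94, 123, 143.
Observation 42.9 falls in the class 100 – <150.
L = 100, CF = 29, f = 20, h = 50.
P30 = 100 + ((42.9 − 29)/20)·50 = 100 + 34.75 = 134.75.

134.75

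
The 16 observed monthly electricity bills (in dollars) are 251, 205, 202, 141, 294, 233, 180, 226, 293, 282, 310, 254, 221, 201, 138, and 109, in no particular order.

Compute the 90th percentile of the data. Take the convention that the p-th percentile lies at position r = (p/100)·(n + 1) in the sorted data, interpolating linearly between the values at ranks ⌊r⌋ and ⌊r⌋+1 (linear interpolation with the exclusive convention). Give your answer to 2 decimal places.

Sorted: 109, 138, 141, 180, 201, 202, 205, 221, 226, 233, 251, 254, 282, 293, 294, 310.
n = 16.
r = (90/100)·(16 + 1) = 15.3.
Rank 15 is 294 and rank 16 is 310.
Interpolate: 294 + 0.3·(310 − 294) = 294 + 0.3·16 = 298.8.

298.80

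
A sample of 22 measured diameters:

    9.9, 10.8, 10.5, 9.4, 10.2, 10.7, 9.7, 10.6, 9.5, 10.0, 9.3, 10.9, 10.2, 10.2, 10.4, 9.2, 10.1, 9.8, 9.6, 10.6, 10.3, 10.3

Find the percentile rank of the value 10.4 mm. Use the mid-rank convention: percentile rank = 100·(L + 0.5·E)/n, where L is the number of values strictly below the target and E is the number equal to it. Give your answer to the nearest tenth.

70.5

Sorted: 9.2, 9.3, 9.4, 9.5, 9.6, 9.7, 9.8, 9.9, 10.0, 10.1, 10.2, 10.2, 10.2, 10.3, 10.3, 10.4, 10.5, 10.6, 10.6, 10.7, 10.8, 10.9.
Count below 10.4: L = 15; count equal: E = 1; n = 22.
Percentile rank = 100·(15 + 0.5·1)/22 = 100·15.5/22 = 70.45.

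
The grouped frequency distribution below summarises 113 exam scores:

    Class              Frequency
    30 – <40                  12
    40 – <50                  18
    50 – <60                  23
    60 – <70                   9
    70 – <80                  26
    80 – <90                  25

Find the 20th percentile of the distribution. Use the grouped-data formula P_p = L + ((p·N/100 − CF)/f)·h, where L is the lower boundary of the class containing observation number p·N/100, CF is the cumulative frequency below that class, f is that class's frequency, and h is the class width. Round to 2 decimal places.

45.89

N = 113; target position k = 20/100 · 113 = 22.6.
Cumulative frequencies: 12, 30, 53, 62, 88, 113.
Observation 22.6 falls in the class 40 – <50.
L = 40, CF = 12, f = 18, h = 10.
P20 = 40 + ((22.6 − 12)/18)·10 = 40 + 5.88889 = 45.8889.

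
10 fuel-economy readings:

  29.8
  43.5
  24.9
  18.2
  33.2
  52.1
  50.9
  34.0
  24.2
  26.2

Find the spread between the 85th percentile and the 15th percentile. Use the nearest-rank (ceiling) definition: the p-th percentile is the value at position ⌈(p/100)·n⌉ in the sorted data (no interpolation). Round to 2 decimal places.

Sorted: 18.2, 24.2, 24.9, 26.2, 29.8, 33.2, 34.0, 43.5, 50.9, 52.1.
n = 10.
P15: rank ⌈15/100·10⌉ = 2 → 24.2.
P85: rank ⌈85/100·10⌉ = 9 → 50.9.
Difference: 50.9 − 24.2 = 26.7.

26.70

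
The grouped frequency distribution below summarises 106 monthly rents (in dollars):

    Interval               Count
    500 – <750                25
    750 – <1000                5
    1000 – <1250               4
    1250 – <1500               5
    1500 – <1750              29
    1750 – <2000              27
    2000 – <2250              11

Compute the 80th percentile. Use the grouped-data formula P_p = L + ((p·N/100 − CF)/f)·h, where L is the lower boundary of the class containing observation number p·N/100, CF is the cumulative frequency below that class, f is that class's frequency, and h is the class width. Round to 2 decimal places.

1905.56

N = 106; target position k = 80/100 · 106 = 84.8.
Cumulative frequencies: 25, 30, 34, 39, 68, 95, 106.
Observation 84.8 falls in the class 1750 – <2000.
L = 1750, CF = 68, f = 27, h = 250.
P80 = 1750 + ((84.8 − 68)/27)·250 = 1750 + 155.556 = 1905.56.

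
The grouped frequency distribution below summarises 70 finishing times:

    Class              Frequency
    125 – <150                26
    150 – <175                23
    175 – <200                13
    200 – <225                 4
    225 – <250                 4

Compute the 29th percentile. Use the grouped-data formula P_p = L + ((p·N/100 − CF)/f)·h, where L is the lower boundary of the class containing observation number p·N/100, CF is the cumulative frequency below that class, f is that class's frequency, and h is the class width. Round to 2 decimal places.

144.52

N = 70; target position k = 29/100 · 70 = 20.3.
Cumulative frequencies: 26, 49, 62, 66, 70.
Observation 20.3 falls in the class 125 – <150.
L = 125, CF = 0, f = 26, h = 25.
P29 = 125 + ((20.3 − 0)/26)·25 = 125 + 19.5192 = 144.519.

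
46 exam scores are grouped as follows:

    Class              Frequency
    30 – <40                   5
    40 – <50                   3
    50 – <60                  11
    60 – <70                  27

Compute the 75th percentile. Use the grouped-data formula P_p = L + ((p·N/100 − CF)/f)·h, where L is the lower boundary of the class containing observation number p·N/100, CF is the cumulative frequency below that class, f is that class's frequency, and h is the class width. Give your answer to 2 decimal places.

65.74

N = 46; target position k = 75/100 · 46 = 34.5.
Cumulative frequencies: 5, 8, 19, 46.
Observation 34.5 falls in the class 60 – <70.
L = 60, CF = 19, f = 27, h = 10.
P75 = 60 + ((34.5 − 19)/27)·10 = 60 + 5.74074 = 65.7407.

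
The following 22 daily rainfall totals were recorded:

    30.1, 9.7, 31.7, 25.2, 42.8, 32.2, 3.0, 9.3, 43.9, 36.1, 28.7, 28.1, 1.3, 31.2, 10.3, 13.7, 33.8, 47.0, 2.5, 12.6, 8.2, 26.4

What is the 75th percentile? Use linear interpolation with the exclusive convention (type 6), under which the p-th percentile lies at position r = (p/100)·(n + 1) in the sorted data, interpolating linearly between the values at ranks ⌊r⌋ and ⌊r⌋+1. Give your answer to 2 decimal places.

32.60

Sorted: 1.3, 2.5, 3.0, 8.2, 9.3, 9.7, 10.3, 12.6, 13.7, 25.2, 26.4, 28.1, 28.7, 30.1, 31.2, 31.7, 32.2, 33.8, 36.1, 42.8, 43.9, 47.0.
n = 22.
r = (75/100)·(22 + 1) = 17.25.
Rank 17 is 32.2 and rank 18 is 33.8.
Interpolate: 32.2 + 0.25·(33.8 − 32.2) = 32.2 + 0.25·1.6 = 32.6.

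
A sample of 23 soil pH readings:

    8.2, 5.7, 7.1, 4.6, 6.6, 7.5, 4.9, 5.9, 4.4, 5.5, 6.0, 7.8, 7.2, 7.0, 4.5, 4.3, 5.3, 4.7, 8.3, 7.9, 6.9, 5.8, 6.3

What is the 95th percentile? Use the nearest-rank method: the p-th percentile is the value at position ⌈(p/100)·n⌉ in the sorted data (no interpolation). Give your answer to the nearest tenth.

Sorted: 4.3, 4.4, 4.5, 4.6, 4.7, 4.9, 5.3, 5.5, 5.7, 5.8, 5.9, 6.0, 6.3, 6.6, 6.9, 7.0, 7.1, 7.2, 7.5, 7.8, 7.9, 8.2, 8.3.
n = 23.
Position = ⌈95/100 · 23⌉ = ⌈21.85⌉ = 22.
The value at rank 22 is 8.2.

8.2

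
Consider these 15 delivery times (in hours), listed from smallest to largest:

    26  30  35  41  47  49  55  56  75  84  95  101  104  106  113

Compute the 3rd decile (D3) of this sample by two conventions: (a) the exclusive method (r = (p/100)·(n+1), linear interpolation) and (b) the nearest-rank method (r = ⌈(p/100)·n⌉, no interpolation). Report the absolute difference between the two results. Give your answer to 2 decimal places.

n = 15.
(a) r = 4.8; between ranks 4 (41) and 5 (47): 45.8.
(b) the nearest-rank method: rank 5 → 47.
|45.8 − 47| = 1.2.

1.20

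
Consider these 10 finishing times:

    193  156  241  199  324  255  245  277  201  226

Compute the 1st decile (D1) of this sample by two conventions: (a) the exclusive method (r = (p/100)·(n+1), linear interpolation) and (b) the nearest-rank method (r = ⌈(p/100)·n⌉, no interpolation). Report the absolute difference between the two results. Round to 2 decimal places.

3.70

Sorted: 156, 193, 199, 201, 226, 241, 245, 255, 277, 324.
n = 10.
(a) r = 1.1; between ranks 1 (156) and 2 (193): 159.7.
(b) the nearest-rank method: rank 1 → 156.
|159.7 − 156| = 3.7.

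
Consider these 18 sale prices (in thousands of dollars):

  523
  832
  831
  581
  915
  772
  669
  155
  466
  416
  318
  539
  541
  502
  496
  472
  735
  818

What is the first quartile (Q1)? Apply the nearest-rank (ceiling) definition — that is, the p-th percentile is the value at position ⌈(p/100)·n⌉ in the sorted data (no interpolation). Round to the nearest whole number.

472

Sorted: 155, 318, 416, 466, 472, 496, 502, 523, 539, 541, 581, 669, 735, 772, 818, 831, 832, 915.
n = 18.
Position = ⌈25/100 · 18⌉ = ⌈4.5⌉ = 5.
The value at rank 5 is 472.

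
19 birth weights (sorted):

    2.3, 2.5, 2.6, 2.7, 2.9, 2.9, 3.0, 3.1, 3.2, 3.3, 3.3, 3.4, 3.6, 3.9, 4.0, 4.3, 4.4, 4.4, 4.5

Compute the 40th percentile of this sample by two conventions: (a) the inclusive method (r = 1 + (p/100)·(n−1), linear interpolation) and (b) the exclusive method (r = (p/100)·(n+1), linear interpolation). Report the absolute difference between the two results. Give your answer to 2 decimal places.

0.02

n = 19.
(a) r = 8.2; between ranks 8 (3.1) and 9 (3.2): 3.12.
(b) r = 8 → value at rank 8 = 3.1.
|3.12 − 3.1| = 0.02.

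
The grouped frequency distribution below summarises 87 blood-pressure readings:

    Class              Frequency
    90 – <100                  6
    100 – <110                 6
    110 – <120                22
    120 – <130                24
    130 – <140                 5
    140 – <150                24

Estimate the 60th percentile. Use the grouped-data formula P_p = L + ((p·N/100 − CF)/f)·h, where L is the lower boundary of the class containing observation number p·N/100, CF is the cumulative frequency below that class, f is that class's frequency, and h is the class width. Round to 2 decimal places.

127.58

N = 87; target position k = 60/100 · 87 = 52.2.
Cumulative frequencies: 6, 12, 34, 58, 63, 87.
Observation 52.2 falls in the class 120 – <130.
L = 120, CF = 34, f = 24, h = 10.
P60 = 120 + ((52.2 − 34)/24)·10 = 120 + 7.58333 = 127.583.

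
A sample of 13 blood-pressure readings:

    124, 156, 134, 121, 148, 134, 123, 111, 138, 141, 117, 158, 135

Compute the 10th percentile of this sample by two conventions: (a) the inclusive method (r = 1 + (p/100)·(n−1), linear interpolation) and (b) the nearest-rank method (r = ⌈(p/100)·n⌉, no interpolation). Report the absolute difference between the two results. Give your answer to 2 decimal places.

0.80

Sorted: 111, 117, 121, 123, 124, 134, 134, 135, 138, 141, 148, 156, 158.
n = 13.
(a) r = 2.2; between ranks 2 (117) and 3 (121): 117.8.
(b) the nearest-rank method: rank 2 → 117.
|117.8 − 117| = 0.8.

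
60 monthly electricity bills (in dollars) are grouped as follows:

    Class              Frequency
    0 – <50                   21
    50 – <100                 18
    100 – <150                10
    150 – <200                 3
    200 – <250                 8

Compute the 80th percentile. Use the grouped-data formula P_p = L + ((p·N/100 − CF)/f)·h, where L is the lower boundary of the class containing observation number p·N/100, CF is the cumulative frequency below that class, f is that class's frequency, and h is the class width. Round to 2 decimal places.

145.00

N = 60; target position k = 80/100 · 60 = 48.
Cumulative frequencies: 21, 39, 49, 52, 60.
Observation 48 falls in the class 100 – <150.
L = 100, CF = 39, f = 10, h = 50.
P80 = 100 + ((48 − 39)/10)·50 = 100 + 45 = 145.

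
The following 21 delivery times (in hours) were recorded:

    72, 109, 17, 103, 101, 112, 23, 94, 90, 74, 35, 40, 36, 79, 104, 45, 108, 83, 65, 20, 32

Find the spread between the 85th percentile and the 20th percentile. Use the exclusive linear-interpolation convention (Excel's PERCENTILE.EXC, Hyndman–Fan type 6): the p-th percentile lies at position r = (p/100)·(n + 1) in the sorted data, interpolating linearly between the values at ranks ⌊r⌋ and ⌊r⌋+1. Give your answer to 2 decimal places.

73.60

Sorted: 17, 20, 23, 32, 35, 36, 40, 45, 65, 72, 74, 79, 83, 90, 94, 101, 103, 104, 108, 109, 112.
n = 21.
P20: r = 4.4; ranks 4–5 are 32, 35; interpolating gives 33.2.
P85: r = 18.7; ranks 18–19 are 104, 108; interpolating gives 106.8.
Difference: 106.8 − 33.2 = 73.6.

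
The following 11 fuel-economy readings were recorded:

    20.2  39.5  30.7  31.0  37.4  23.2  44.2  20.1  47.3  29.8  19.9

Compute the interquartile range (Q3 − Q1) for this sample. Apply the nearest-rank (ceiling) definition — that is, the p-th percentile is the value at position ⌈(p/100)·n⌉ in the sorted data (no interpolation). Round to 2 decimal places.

19.30

Sorted: 19.9, 20.1, 20.2, 23.2, 29.8, 30.7, 31.0, 37.4, 39.5, 44.2, 47.3.
n = 11.
P25: rank ⌈25/100·11⌉ = 3 → 20.2.
P75: rank ⌈75/100·11⌉ = 9 → 39.5.
Difference: 39.5 − 20.2 = 19.3.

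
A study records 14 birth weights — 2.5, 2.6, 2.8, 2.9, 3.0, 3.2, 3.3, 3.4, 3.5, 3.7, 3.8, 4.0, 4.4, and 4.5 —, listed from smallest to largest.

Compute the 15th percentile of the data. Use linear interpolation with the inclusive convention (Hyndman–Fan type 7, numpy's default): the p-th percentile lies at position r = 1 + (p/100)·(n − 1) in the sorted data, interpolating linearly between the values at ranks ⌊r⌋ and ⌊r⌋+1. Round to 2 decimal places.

2.79

n = 14.
r = 1 + (15/100)·(14 − 1) = 1 + 1.95 = 2.95.
Rank 2 is 2.6 and rank 3 is 2.8.
Interpolate: 2.6 + 0.95·(2.8 − 2.6) = 2.6 + 0.95·0.2 = 2.79.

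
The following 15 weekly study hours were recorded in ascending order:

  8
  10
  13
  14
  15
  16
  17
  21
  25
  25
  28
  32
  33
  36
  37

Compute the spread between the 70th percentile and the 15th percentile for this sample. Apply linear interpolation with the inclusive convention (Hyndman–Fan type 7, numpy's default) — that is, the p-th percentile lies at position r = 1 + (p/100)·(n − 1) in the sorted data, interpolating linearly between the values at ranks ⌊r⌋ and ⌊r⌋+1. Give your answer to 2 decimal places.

14.30

n = 15.
P15: r = 3.1; ranks 3–4 are 13, 14; interpolating gives 13.1.
P70: r = 10.8; ranks 10–11 are 25, 28; interpolating gives 27.4.
Difference: 27.4 − 13.1 = 14.3.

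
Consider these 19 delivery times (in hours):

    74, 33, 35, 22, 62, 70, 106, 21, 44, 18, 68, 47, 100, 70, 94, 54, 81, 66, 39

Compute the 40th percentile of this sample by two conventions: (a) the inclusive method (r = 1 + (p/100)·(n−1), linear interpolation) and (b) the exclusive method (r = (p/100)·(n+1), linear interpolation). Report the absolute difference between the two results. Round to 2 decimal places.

1.40

Sorted: 18, 21, 22, 33, 35, 39, 44, 47, 54, 62, 66, 68, 70, 70, 74, 81, 94, 100, 106.
n = 19.
(a) r = 8.2; between ranks 8 (47) and 9 (54): 48.4.
(b) r = 8 → value at rank 8 = 47.
|48.4 − 47| = 1.4.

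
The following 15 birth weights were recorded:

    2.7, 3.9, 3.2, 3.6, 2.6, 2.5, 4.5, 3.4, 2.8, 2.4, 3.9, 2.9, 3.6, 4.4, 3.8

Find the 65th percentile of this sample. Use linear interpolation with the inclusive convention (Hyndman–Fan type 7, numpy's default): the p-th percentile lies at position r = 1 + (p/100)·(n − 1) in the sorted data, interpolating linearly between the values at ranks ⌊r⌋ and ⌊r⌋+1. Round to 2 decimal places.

Sorted: 2.4, 2.5, 2.6, 2.7, 2.8, 2.9, 3.2, 3.4, 3.6, 3.6, 3.8, 3.9, 3.9, 4.4, 4.5.
n = 15.
r = 1 + (65/100)·(15 − 1) = 1 + 9.1 = 10.1.
Rank 10 is 3.6 and rank 11 is 3.8.
Interpolate: 3.6 + 0.1·(3.8 − 3.6) = 3.6 + 0.1·0.2 = 3.62.

3.62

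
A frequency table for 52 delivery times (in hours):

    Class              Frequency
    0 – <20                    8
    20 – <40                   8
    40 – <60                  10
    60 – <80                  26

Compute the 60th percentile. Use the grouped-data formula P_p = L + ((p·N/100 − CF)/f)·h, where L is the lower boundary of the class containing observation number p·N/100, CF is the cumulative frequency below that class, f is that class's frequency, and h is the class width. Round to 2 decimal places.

N = 52; target position k = 60/100 · 52 = 31.2.
Cumulative frequencies: 8, 16, 26, 52.
Observation 31.2 falls in the class 60 – <80.
L = 60, CF = 26, f = 26, h = 20.
P60 = 60 + ((31.2 − 26)/26)·20 = 60 + 4 = 64.

64.00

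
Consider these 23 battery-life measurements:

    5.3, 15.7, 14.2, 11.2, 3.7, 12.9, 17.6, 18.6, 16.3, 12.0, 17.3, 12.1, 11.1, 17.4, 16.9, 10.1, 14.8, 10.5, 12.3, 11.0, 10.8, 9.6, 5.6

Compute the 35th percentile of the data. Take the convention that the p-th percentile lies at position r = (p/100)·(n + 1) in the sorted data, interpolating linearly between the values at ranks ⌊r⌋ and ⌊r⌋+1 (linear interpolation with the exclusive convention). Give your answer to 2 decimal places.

Sorted: 3.7, 5.3, 5.6, 9.6, 10.1, 10.5, 10.8, 11.0, 11.1, 11.2, 12.0, 12.1, 12.3, 12.9, 14.2, 14.8, 15.7, 16.3, 16.9, 17.3, 17.4, 17.6, 18.6.
n = 23.
r = (35/100)·(23 + 1) = 8.4.
Rank 8 is 11.0 and rank 9 is 11.1.
Interpolate: 11.0 + 0.4·(11.1 − 11.0) = 11.0 + 0.4·0.1 = 11.04.

11.04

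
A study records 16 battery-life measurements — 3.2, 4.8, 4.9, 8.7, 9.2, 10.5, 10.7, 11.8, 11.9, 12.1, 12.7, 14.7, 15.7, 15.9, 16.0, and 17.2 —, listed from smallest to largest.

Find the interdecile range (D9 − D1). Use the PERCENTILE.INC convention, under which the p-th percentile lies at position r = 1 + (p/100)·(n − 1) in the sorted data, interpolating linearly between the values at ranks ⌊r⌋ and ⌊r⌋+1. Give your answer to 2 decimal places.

n = 16.
P10: r = 2.5; ranks 2–3 are 4.8, 4.9; interpolating gives 4.85.
P90: r = 14.5; ranks 14–15 are 15.9, 16.0; interpolating gives 15.95.
Difference: 15.95 − 4.85 = 11.1.

11.10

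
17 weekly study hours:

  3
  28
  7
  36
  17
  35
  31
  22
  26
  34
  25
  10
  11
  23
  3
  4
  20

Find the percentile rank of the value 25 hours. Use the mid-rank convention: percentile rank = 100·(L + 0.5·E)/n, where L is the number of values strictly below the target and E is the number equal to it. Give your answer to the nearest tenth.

Sorted: 3, 3, 4, 7, 10, 11, 17, 20, 22, 23, 25, 26, 28, 31, 34, 35, 36.
Count below 25: L = 10; count equal: E = 1; n = 17.
Percentile rank = 100·(10 + 0.5·1)/17 = 100·10.5/17 = 61.76.

61.8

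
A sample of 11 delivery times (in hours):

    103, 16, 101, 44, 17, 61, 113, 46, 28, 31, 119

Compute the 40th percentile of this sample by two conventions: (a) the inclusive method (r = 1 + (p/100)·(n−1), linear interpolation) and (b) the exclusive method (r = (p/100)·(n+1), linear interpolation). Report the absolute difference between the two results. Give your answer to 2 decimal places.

Sorted: 16, 17, 28, 31, 44, 46, 61, 101, 103, 113, 119.
n = 11.
(a) r = 5 → value at rank 5 = 44.
(b) r = 4.8; between ranks 4 (31) and 5 (44): 41.4.
|44 − 41.4| = 2.6.

2.60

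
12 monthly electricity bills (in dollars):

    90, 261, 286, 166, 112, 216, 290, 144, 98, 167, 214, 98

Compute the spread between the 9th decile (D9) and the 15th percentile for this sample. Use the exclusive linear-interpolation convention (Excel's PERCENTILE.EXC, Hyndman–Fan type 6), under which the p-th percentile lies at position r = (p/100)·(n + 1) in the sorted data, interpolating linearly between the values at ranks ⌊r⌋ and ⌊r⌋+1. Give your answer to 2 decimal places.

Sorted: 90, 98, 98, 112, 144, 166, 167, 214, 216, 261, 286, 290.
n = 12.
P15: r = 1.95; ranks 1–2 are 90, 98; interpolating gives 97.6.
P90: r = 11.7; ranks 11–12 are 286, 290; interpolating gives 288.8.
Difference: 288.8 − 97.6 = 191.2.

191.20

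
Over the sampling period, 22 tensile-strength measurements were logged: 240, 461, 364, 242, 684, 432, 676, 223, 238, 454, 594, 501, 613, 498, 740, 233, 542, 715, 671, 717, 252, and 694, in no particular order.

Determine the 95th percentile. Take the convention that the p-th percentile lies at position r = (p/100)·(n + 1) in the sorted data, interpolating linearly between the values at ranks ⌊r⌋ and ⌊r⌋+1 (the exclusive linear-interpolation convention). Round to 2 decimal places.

Sorted: 223, 233, 238, 240, 242, 252, 364, 432, 454, 461, 498, 501, 542, 594, 613, 671, 676, 684, 694, 715, 717, 740.
n = 22.
r = (95/100)·(22 + 1) = 21.85.
Rank 21 is 717 and rank 22 is 740.
Interpolate: 717 + 0.85·(740 − 717) = 717 + 0.85·23 = 736.55.

736.55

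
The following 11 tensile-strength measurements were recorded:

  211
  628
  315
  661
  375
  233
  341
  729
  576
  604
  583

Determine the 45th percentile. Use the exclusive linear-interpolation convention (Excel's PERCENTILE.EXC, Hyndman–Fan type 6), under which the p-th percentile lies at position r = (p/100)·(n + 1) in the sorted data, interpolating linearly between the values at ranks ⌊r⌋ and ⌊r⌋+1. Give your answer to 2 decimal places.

Sorted: 211, 233, 315, 341, 375, 576, 583, 604, 628, 661, 729.
n = 11.
r = (45/100)·(11 + 1) = 5.4.
Rank 5 is 375 and rank 6 is 576.
Interpolate: 375 + 0.4·(576 − 375) = 375 + 0.4·201 = 455.4.

455.40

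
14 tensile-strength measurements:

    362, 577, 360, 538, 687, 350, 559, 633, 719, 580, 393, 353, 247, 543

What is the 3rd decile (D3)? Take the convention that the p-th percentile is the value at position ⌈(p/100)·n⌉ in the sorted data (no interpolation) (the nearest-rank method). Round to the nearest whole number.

362

Sorted: 247, 350, 353, 360, 362, 393, 538, 543, 559, 577, 580, 633, 687, 719.
n = 14.
Position = ⌈30/100 · 14⌉ = ⌈4.2⌉ = 5.
The value at rank 5 is 362.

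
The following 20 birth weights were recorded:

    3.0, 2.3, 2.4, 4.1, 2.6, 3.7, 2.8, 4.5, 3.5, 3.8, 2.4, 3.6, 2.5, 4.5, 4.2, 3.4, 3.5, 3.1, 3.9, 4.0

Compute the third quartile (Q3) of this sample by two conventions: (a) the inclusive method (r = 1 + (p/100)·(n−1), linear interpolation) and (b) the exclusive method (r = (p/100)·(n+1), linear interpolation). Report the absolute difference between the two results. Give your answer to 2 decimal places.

Sorted: 2.3, 2.4, 2.4, 2.5, 2.6, 2.8, 3.0, 3.1, 3.4, 3.5, 3.5, 3.6, 3.7, 3.8, 3.9, 4.0, 4.1, 4.2, 4.5, 4.5.
n = 20.
(a) r = 15.25; between ranks 15 (3.9) and 16 (4.0): 3.925.
(b) r = 15.75; between ranks 15 (3.9) and 16 (4.0): 3.975.
|3.925 − 3.975| = 0.05.

0.05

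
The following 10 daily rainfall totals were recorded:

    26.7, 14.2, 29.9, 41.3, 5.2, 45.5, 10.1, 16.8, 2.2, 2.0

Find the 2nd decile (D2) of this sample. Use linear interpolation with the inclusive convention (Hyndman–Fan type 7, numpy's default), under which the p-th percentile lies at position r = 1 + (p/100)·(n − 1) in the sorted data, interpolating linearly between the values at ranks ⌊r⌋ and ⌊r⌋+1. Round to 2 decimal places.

Sorted: 2.0, 2.2, 5.2, 10.1, 14.2, 16.8, 26.7, 29.9, 41.3, 45.5.
n = 10.
r = 1 + (20/100)·(10 − 1) = 1 + 1.8 = 2.8.
Rank 2 is 2.2 and rank 3 is 5.2.
Interpolate: 2.2 + 0.8·(5.2 − 2.2) = 2.2 + 0.8·3 = 4.6.

4.60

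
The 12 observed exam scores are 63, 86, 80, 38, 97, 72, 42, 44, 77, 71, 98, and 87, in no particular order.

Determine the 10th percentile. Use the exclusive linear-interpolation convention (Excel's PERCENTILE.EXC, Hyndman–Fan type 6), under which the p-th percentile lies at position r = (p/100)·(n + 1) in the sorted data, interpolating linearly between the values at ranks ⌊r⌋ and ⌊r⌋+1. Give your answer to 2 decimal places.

39.20

Sorted: 38, 42, 44, 63, 71, 72, 77, 80, 86, 87, 97, 98.
n = 12.
r = (10/100)·(12 + 1) = 1.3.
Rank 1 is 38 and rank 2 is 42.
Interpolate: 38 + 0.3·(42 − 38) = 38 + 0.3·4 = 39.2.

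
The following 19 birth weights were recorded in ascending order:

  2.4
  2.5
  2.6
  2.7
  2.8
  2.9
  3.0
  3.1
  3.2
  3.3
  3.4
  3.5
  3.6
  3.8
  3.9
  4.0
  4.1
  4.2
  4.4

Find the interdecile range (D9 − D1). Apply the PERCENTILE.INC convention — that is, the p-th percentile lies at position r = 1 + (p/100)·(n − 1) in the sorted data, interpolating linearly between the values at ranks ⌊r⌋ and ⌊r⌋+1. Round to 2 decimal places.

n = 19.
P10: r = 2.8; ranks 2–3 are 2.5, 2.6; interpolating gives 2.58.
P90: r = 17.2; ranks 17–18 are 4.1, 4.2; interpolating gives 4.12.
Difference: 4.12 − 2.58 = 1.54.

1.54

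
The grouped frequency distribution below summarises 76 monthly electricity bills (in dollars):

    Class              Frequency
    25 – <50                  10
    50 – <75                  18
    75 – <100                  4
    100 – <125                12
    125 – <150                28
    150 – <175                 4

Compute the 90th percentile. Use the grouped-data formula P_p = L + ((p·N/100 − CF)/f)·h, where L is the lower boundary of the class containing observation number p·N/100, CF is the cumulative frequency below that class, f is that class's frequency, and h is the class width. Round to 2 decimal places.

N = 76; target position k = 90/100 · 76 = 68.4.
Cumulative frequencies: 10, 28, 32, 44, 72, 76.
Observation 68.4 falls in the class 125 – <150.
L = 125, CF = 44, f = 28, h = 25.
P90 = 125 + ((68.4 − 44)/28)·25 = 125 + 21.7857 = 146.786.

146.79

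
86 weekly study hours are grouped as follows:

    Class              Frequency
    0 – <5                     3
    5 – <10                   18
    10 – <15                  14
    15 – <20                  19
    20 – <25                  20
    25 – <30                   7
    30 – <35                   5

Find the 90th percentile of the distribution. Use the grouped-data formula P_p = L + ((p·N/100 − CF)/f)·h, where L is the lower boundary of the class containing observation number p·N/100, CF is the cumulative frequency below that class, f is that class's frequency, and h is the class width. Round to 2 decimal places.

27.43

N = 86; target position k = 90/100 · 86 = 77.4.
Cumulative frequencies: 3, 21, 35, 54, 74, 81, 86.
Observation 77.4 falls in the class 25 – <30.
L = 25, CF = 74, f = 7, h = 5.
P90 = 25 + ((77.4 − 74)/7)·5 = 25 + 2.42857 = 27.4286.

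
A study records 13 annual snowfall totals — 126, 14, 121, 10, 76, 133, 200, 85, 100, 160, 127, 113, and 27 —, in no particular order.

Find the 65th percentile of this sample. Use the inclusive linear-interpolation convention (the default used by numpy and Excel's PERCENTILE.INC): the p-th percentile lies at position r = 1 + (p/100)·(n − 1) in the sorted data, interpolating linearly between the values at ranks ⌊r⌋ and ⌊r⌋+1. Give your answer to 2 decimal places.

Sorted: 10, 14, 27, 76, 85, 100, 113, 121, 126, 127, 133, 160, 200.
n = 13.
r = 1 + (65/100)·(13 − 1) = 1 + 7.8 = 8.8.
Rank 8 is 121 and rank 9 is 126.
Interpolate: 121 + 0.8·(126 − 121) = 121 + 0.8·5 = 125.

125.00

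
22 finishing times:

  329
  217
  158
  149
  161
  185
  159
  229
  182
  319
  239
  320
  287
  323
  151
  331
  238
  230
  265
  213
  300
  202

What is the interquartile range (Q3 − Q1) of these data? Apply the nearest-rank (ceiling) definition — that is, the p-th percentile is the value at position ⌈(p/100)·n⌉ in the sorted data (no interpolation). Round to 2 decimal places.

Sorted: 149, 151, 158, 159, 161, 182, 185, 202, 213, 217, 229, 230, 238, 239, 265, 287, 300, 319, 320, 323, 329, 331.
n = 22.
P25: rank ⌈25/100·22⌉ = 6 → 182.
P75: rank ⌈75/100·22⌉ = 17 → 300.
Difference: 300 − 182 = 118.

118.00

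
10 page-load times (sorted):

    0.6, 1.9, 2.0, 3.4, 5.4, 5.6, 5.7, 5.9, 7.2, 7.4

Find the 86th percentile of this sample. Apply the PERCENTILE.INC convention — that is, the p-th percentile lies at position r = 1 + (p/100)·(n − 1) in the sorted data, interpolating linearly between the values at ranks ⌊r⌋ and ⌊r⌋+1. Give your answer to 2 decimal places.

n = 10.
r = 1 + (86/100)·(10 − 1) = 1 + 7.74 = 8.74.
Rank 8 is 5.9 and rank 9 is 7.2.
Interpolate: 5.9 + 0.74·(7.2 − 5.9) = 5.9 + 0.74·1.3 = 6.862.

6.86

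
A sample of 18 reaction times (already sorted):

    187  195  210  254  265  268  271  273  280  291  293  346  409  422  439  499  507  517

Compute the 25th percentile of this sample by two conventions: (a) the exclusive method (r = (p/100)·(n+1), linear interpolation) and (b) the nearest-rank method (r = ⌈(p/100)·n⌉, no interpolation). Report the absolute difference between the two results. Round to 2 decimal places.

2.75

n = 18.
(a) r = 4.75; between ranks 4 (254) and 5 (265): 262.25.
(b) the nearest-rank method: rank 5 → 265.
|262.25 − 265| = 2.75.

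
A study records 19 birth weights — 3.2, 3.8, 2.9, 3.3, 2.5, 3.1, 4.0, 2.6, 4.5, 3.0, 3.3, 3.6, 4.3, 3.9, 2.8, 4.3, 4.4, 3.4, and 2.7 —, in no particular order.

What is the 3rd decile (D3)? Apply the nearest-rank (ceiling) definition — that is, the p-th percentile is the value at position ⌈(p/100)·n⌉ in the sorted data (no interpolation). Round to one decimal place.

3.0

Sorted: 2.5, 2.6, 2.7, 2.8, 2.9, 3.0, 3.1, 3.2, 3.3, 3.3, 3.4, 3.6, 3.8, 3.9, 4.0, 4.3, 4.3, 4.4, 4.5.
n = 19.
Position = ⌈30/100 · 19⌉ = ⌈5.7⌉ = 6.
The value at rank 6 is 3.0.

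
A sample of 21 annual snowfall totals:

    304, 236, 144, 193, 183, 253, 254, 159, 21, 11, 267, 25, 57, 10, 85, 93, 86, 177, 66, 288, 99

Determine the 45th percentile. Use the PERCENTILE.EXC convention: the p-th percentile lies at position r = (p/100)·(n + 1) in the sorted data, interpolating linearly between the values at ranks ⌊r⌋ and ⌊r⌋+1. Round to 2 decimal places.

98.40

Sorted: 10, 11, 21, 25, 57, 66, 85, 86, 93, 99, 144, 159, 177, 183, 193, 236, 253, 254, 267, 288, 304.
n = 21.
r = (45/100)·(21 + 1) = 9.9.
Rank 9 is 93 and rank 10 is 99.
Interpolate: 93 + 0.9·(99 − 93) = 93 + 0.9·6 = 98.4.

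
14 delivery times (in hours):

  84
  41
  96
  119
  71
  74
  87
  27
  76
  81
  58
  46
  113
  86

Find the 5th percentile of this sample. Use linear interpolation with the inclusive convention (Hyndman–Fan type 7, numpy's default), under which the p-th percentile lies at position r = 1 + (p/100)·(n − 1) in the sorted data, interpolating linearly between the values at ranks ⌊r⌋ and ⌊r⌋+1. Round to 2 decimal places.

Sorted: 27, 41, 46, 58, 71, 74, 76, 81, 84, 86, 87, 96, 113, 119.
n = 14.
r = 1 + (5/100)·(14 − 1) = 1 + 0.65 = 1.65.
Rank 1 is 27 and rank 2 is 41.
Interpolate: 27 + 0.65·(41 − 27) = 27 + 0.65·14 = 36.1.

36.10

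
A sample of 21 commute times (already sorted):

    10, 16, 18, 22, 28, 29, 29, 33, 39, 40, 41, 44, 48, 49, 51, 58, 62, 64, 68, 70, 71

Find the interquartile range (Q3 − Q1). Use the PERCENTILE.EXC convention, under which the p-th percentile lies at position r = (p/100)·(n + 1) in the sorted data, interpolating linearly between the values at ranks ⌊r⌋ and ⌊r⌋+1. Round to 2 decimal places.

n = 21.
P25: r = 5.5; ranks 5–6 are 28, 29; interpolating gives 28.5.
P75: r = 16.5; ranks 16–17 are 58, 62; interpolating gives 60.
Difference: 60 − 28.5 = 31.5.

31.50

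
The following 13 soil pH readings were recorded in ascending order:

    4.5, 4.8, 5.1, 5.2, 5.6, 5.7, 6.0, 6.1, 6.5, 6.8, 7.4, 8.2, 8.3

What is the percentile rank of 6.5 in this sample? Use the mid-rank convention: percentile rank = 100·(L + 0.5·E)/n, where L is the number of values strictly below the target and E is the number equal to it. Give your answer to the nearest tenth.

Count below 6.5: L = 8; count equal: E = 1; n = 13.
Percentile rank = 100·(8 + 0.5·1)/13 = 100·8.5/13 = 65.38.

65.4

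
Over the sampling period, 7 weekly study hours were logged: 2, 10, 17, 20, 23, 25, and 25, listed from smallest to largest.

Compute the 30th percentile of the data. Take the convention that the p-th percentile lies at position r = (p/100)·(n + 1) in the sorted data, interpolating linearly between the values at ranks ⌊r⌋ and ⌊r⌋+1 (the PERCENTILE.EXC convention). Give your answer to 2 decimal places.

n = 7.
r = (30/100)·(7 + 1) = 2.4.
Rank 2 is 10 and rank 3 is 17.
Interpolate: 10 + 0.4·(17 − 10) = 10 + 0.4·7 = 12.8.

12.80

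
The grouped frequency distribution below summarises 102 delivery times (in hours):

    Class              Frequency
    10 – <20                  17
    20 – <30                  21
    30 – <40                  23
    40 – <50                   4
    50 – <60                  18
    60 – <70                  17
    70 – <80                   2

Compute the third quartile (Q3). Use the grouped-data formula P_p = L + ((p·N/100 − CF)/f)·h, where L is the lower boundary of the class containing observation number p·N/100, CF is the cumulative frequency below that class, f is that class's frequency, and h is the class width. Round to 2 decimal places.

N = 102; target position k = 75/100 · 102 = 76.5.
Cumulative frequencies: 17, 38, 61, 65, 83, 100, 102.
Observation 76.5 falls in the class 50 – <60.
L = 50, CF = 65, f = 18, h = 10.
P75 = 50 + ((76.5 − 65)/18)·10 = 50 + 6.38889 = 56.3889.

56.39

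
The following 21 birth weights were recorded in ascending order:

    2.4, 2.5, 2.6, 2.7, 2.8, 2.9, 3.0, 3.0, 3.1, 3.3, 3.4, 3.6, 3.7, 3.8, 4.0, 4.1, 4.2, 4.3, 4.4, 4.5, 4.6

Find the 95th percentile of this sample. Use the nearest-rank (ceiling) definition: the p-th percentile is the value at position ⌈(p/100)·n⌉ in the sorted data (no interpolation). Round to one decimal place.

4.5

n = 21.
Position = ⌈95/100 · 21⌉ = ⌈19.95⌉ = 20.
The value at rank 20 is 4.5.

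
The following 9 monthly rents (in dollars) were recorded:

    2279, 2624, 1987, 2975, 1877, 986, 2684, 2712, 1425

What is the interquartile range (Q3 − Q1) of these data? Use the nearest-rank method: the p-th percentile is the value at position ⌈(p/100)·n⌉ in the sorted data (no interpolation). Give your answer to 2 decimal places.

Sorted: 986, 1425, 1877, 1987, 2279, 2624, 2684, 2712, 2975.
n = 9.
P25: rank ⌈25/100·9⌉ = 3 → 1877.
P75: rank ⌈75/100·9⌉ = 7 → 2684.
Difference: 2684 − 1877 = 807.

807.00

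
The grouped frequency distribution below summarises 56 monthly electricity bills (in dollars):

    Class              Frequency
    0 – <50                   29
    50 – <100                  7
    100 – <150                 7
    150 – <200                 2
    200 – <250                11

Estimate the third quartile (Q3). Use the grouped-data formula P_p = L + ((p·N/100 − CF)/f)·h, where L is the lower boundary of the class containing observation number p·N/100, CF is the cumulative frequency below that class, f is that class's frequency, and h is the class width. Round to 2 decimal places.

142.86

N = 56; target position k = 75/100 · 56 = 42.
Cumulative frequencies: 29, 36, 43, 45, 56.
Observation 42 falls in the class 100 – <150.
L = 100, CF = 36, f = 7, h = 50.
P75 = 100 + ((42 − 36)/7)·50 = 100 + 42.8571 = 142.857.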